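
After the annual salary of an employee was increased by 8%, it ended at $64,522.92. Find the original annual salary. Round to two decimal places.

$59,743.44

The overall multiplier applied was 1.08.
So the original annual salary was $64,522.92 ÷ 1.08 ≈ $59,743.44.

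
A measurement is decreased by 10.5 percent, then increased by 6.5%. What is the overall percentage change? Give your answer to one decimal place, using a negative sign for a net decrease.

-4.7%

A 10.5% decrease multiplies by 0.895.
Then a 6.5% increase: 0.895 × 1.065 = 0.953175.
Overall factor 0.953175, i.e. -4.7%.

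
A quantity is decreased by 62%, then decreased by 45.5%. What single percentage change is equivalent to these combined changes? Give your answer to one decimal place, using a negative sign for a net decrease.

The combined multiplier is 0.38 × 0.545 = 0.2071.
That corresponds to a decrease of 79.3%.

-79.3%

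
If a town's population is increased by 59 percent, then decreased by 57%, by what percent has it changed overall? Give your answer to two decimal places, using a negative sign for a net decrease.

-31.63%

The combined multiplier is 1.59 × 0.43 = 0.6837.
That corresponds to a decrease of 31.63%.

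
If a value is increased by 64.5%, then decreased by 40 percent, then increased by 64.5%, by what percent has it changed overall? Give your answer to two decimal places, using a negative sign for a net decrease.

The combined multiplier is 1.645 × 0.6 × 1.645 = 1.623615.
That corresponds to an increase of 62.36%.

62.36%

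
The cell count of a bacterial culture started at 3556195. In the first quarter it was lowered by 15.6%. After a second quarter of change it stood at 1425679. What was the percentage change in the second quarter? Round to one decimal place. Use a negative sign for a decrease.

After the first quarter: 3556195 × 0.844 = 3001428.58.
Second-quarter multiplier: 1425679 ÷ 3001428.58 ≈ 0.475.
That is a change of -52.5%.

-52.5%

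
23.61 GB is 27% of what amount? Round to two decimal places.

87.44 GB

23.61 GB ÷ 0.27 ≈ 87.44 GB.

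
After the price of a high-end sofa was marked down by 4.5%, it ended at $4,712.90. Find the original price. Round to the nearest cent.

The overall multiplier applied was 0.955.
So the original price was $4,712.90 ÷ 0.955 ≈ $4,934.97.

$4,934.97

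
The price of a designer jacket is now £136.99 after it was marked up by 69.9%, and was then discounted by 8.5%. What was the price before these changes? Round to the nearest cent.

£88.12

Undoing the 8.5% decrease: £136.99 ÷ 0.915 ≈ £149.715847.
Undoing the 69.9% increase: £149.715847 ÷ 1.699 ≈ £88.12.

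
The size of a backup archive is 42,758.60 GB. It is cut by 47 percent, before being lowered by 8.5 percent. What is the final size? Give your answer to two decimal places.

Apply the 47% decrease: 42,758.60 × 0.53 = 22662.058.
8.5% decrease: 22662.058 × 0.915 = 20735.78307 ≈ 20,735.78.

20,735.78 GB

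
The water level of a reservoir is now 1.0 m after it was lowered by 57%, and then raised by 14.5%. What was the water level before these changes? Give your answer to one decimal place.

2.0 m

The overall multiplier applied was 0.43 × 1.145 = 0.49235.
So the original water level was 1.0 ÷ 0.49235 ≈ 2.0 m.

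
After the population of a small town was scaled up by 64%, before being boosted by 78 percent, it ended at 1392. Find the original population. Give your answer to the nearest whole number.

Undoing the 78% increase: 1392 ÷ 1.78 ≈ 782.022472.
Undoing the 64% increase: 782.022472 ÷ 1.64 ≈ 477.

477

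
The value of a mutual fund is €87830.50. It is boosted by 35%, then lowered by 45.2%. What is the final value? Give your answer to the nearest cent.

€64977.00

Apply the 35% increase: €87830.50 × 1.35 = €118571.175.
45.2% decrease: €118571.175 × 0.548 = €64977.0039 ≈ €64977.00.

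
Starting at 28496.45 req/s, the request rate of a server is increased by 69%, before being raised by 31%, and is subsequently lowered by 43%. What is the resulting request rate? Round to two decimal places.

35960.33 req/s

Each change multiplies by a factor: 1.69 × 1.31 × 0.57 = 1.261923.
28496.45 × 1.261923 = 35960.32567335 ≈ 35960.33.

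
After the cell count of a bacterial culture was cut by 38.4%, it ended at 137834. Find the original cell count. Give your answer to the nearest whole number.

The overall multiplier applied was 0.616.
So the original cell count was 137834 ÷ 0.616 ≈ 223756.

223756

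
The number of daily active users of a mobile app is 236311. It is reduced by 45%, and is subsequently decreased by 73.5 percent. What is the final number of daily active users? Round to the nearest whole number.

34442

After the 45% decrease: 236311 × 0.55 = 129971.05.
After the 73.5% decrease: 129971.05 × 0.265 = 34442.32825 ≈ 34442.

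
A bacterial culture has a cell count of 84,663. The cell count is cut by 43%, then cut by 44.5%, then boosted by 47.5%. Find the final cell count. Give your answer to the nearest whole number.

43% decrease: 84,663 × 0.57 = 48257.91.
After the 44.5% decrease: 48257.91 × 0.555 = 26783.14005.
After the 47.5% increase: 26783.14005 × 1.475 = 39505.13157375 ≈ 39,505.

39,505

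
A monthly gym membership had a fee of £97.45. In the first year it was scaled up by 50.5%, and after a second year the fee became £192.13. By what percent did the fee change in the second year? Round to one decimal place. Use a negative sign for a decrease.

31.0%

After the first year: £97.45 × 1.505 = £146.66225.
Second-year multiplier: £192.13 ÷ £146.66225 ≈ 1.31002.
That is a change of 31.0%.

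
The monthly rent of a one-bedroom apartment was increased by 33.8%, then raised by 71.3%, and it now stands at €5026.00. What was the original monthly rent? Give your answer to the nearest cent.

Undoing the 71.3% increase: €5026.00 ÷ 1.713 ≈ €2934.033859.
Undoing the 33.8% increase: €2934.033859 ÷ 1.338 ≈ €2192.85.

€2192.85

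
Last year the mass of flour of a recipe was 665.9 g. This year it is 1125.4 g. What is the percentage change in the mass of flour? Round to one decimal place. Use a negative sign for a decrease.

69.0%

Change: 1125.4 − 665.9 = 459.5.
Relative to the original: 459.5 ÷ 665.9 ≈ 69.0%.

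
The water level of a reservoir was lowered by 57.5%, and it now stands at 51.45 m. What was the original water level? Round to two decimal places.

The overall multiplier applied was 0.425.
So the original water level was 51.45 ÷ 0.425 ≈ 121.06 m.

121.06 m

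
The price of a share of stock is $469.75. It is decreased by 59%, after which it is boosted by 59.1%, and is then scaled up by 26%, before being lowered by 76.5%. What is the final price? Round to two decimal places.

$90.73

Each change multiplies by a factor: 0.41 × 1.591 × 1.26 × 0.235 = 0.193148991.
$469.75 × 0.193148991 = $90.73173852225 ≈ $90.73.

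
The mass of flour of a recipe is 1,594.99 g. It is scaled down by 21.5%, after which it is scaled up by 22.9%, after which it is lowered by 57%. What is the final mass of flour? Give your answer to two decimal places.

Each change multiplies by a factor: 0.785 × 1.229 × 0.43 = 0.41484895.
1,594.99 × 0.41484895 = 661.6799267605 ≈ 661.68.

661.68 g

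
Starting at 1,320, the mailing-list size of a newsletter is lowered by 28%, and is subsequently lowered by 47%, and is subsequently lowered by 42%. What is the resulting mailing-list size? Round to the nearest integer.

Each change multiplies by a factor: 0.72 × 0.53 × 0.58 = 0.221328.
1,320 × 0.221328 = 292.15296 ≈ 292.

292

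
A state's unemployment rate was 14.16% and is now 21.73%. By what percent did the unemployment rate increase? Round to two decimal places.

The change is 21.73 − 14.16 = 7.57 percentage points.
Relative to the original 14.16%, that is 7.57 ÷ 14.16 ≈ 53.46%.
So the unemployment rate rose by 53.46%.

53.46%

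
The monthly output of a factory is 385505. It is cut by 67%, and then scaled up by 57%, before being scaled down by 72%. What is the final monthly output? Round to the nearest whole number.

67% decrease: 385505 × 0.33 = 127216.65.
Apply the 57% increase: 127216.65 × 1.57 = 199730.1405.
After the 72% decrease: 199730.1405 × 0.28 = 55924.43934 ≈ 55924.

55924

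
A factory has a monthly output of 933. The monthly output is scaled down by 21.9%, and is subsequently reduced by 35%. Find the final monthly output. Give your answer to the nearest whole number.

Each change multiplies by a factor: 0.781 × 0.65 = 0.50765.
933 × 0.50765 = 473.63745 ≈ 474.

474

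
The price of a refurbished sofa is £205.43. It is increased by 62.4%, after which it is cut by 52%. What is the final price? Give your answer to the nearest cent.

Each change multiplies by a factor: 1.624 × 0.48 = 0.77952.
£205.43 × 0.77952 = £160.1367936 ≈ £160.14.

£160.14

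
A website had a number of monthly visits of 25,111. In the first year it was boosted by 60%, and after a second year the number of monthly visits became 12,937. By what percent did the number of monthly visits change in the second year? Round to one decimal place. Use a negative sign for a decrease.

-67.8%

After the first year: 25,111 × 1.6 = 40177.6.
Second-year multiplier: 12,937 ÷ 40177.6 ≈ 0.322.
That is a change of -67.8%.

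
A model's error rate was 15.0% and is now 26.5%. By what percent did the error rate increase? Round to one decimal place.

The change is 26.5 − 15.0 = 11.5 percentage points.
Relative to the original 15.0%, that is 11.5 ÷ 15.0 ≈ 76.7%.
So the error rate rose by 76.7%.

76.7%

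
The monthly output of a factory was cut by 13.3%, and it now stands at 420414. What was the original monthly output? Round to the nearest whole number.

484907

The overall multiplier applied was 0.867.
So the original monthly output was 420414 ÷ 0.867 ≈ 484907.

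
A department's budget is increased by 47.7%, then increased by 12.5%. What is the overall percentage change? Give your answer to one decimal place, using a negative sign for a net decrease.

A 47.7% increase multiplies by 1.477.
Then a 12.5% increase: 1.477 × 1.125 = 1.661625.
Overall factor 1.661625, i.e. 66.2%.

66.2%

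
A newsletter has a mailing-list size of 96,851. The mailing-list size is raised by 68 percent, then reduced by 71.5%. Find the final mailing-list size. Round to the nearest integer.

Each change multiplies by a factor: 1.68 × 0.285 = 0.4788.
96,851 × 0.4788 = 46372.2588 ≈ 46,372.

46,372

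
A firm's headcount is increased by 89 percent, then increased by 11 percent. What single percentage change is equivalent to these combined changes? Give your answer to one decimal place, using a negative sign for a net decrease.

The combined multiplier is 1.89 × 1.11 = 2.0979.
That corresponds to an increase of 109.8%.

109.8%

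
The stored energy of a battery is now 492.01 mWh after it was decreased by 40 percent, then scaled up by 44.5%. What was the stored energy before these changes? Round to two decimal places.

The overall multiplier applied was 0.6 × 1.445 = 0.867.
So the original stored energy was 492.01 ÷ 0.867 ≈ 567.49 mWh.

567.49 mWh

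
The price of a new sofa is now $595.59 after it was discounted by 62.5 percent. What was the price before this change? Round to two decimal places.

$1,588.24

The overall multiplier applied was 0.375.
So the original price was $595.59 ÷ 0.375 = $1,588.24.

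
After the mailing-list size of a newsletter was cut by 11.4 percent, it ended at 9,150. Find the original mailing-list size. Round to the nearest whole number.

10,327

The overall multiplier applied was 0.886.
So the original mailing-list size was 9,150 ÷ 0.886 ≈ 10,327.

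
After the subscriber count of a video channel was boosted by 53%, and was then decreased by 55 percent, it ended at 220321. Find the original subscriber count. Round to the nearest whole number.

320001

Undoing the 55% decrease: 220321 ÷ 0.45 ≈ 489602.222222.
Undoing the 53% increase: 489602.222222 ÷ 1.53 ≈ 320001.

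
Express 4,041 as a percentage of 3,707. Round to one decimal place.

109.0%

4,041 ÷ 3,707 ≈ 109.0%.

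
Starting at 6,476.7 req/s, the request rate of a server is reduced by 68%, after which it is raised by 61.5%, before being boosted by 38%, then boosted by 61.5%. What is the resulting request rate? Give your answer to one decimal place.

7,459.8 req/s

Apply the 68% decrease: 6,476.7 × 0.32 = 2072.544.
Apply the 61.5% increase: 2072.544 × 1.615 = 3347.15856.
After the 38% increase: 3347.15856 × 1.38 = 4619.0788128.
Apply the 61.5% increase: 4619.0788128 × 1.615 = 7459.812282672 ≈ 7,459.8.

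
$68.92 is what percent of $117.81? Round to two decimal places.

$68.92 ÷ $117.81 ≈ 58.50%.

58.50%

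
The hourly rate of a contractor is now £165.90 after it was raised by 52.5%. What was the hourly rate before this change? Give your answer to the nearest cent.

£108.79

The overall multiplier applied was 1.525.
So the original hourly rate was £165.90 ÷ 1.525 ≈ £108.79.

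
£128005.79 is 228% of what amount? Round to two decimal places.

£128005.79 ÷ 2.28 ≈ £56142.89.

£56142.89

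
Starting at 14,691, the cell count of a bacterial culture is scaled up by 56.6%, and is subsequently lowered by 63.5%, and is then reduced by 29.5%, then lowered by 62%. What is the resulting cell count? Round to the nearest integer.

After the 56.6% increase: 14,691 × 1.566 = 23006.106.
After the 63.5% decrease: 23006.106 × 0.365 = 8397.22869.
After the 29.5% decrease: 8397.22869 × 0.705 = 5920.04622645.
62% decrease: 5920.04622645 × 0.38 = 2249.617566051 ≈ 2,250.

2,250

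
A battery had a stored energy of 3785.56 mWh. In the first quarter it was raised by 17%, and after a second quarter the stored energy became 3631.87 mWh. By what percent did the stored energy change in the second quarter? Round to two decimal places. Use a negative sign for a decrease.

After the first quarter: 3785.56 × 1.17 = 4429.1052.
Second-quarter multiplier: 3631.87 ÷ 4429.1052 ≈ 0.820001.
That is a change of -18.00%.

-18.00%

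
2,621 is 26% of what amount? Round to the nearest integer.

2,621 ÷ 0.26 ≈ 10,081.

10,081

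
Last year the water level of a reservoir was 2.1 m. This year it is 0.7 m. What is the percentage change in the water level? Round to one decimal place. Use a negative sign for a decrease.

Change: 0.7 − 2.1 = -1.4.
Relative to the original: -1.4 ÷ 2.1 ≈ -66.7%.

-66.7%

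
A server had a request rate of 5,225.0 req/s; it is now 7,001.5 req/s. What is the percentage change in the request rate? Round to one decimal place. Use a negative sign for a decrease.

34.0%

Change: 7,001.5 − 5,225.0 = 1,776.5.
Relative to the original: 1,776.5 ÷ 5,225.0 = 34.0%.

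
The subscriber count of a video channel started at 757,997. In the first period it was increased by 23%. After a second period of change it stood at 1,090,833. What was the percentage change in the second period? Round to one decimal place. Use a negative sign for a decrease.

After the first period: 757,997 × 1.23 = 932336.31.
Second-period multiplier: 1,090,833 ÷ 932336.31 ≈ 1.17.
That is a change of 17.0%.

17.0%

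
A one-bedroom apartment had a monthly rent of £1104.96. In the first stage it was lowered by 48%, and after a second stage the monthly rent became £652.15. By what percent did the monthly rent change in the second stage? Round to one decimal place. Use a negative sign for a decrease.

After the first stage: £1104.96 × 0.52 = £574.5792.
Second-stage multiplier: £652.15 ÷ £574.5792 ≈ 1.135.
That is a change of 13.5%.

13.5%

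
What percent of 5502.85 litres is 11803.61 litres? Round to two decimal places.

11803.61 litres ÷ 5502.85 litres ≈ 214.50%.

214.50%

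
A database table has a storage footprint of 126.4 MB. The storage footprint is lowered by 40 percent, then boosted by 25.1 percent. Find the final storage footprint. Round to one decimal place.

Each change multiplies by a factor: 0.6 × 1.251 = 0.7506.
126.4 × 0.7506 = 94.87584 ≈ 94.9.

94.9 MB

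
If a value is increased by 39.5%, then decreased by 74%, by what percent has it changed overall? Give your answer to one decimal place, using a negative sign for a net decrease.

-63.7%

The combined multiplier is 1.395 × 0.26 = 0.3627.
That corresponds to a decrease of 63.7%.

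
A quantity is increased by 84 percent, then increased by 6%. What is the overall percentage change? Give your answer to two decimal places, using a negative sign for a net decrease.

95.04%

An 84% increase multiplies by 1.84.
Then a 6% increase: 1.84 × 1.06 = 1.9504.
Overall factor 1.9504, i.e. 95.04%.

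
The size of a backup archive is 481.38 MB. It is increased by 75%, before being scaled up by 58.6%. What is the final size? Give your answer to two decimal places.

1336.07 MB

75% increase: 481.38 × 1.75 = 842.415.
After the 58.6% increase: 842.415 × 1.586 = 1336.07019 ≈ 1336.07.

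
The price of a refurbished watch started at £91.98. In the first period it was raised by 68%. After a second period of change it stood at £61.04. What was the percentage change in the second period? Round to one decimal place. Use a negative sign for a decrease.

After the first period: £91.98 × 1.68 = £154.5264.
Second-period multiplier: £61.04 ÷ £154.5264 ≈ 0.39501.
That is a change of -60.5%.

-60.5%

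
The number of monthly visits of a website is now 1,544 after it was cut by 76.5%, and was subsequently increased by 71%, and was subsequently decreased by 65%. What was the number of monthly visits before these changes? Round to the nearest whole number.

10,978

The overall multiplier applied was 0.235 × 1.71 × 0.35 = 0.1406475.
So the original number of monthly visits was 1,544 ÷ 0.1406475 ≈ 10,978.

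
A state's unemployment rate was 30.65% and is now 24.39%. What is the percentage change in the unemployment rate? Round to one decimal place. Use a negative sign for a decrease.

The change is 24.39 − 30.65 = -6.26 percentage points.
Relative to the original 30.65%, that is -6.26 ÷ 30.65 ≈ -20.4%.

-20.4%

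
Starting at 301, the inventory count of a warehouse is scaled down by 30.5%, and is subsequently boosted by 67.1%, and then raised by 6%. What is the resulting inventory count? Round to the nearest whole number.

Each change multiplies by a factor: 0.695 × 1.671 × 1.06 = 1.2310257.
301 × 1.2310257 = 370.5387357 ≈ 371.

371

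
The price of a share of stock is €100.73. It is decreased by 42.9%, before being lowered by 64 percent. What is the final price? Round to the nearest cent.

After the 42.9% decrease: €100.73 × 0.571 = €57.51683.
64% decrease: €57.51683 × 0.36 = €20.7060588 ≈ €20.71.

€20.71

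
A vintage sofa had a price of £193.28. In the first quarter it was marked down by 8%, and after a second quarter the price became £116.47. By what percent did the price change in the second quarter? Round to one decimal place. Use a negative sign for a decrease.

After the first quarter: £193.28 × 0.92 = £177.8176.
Second-quarter multiplier: £116.47 ÷ £177.8176 ≈ 0.655.
That is a change of -34.5%.

-34.5%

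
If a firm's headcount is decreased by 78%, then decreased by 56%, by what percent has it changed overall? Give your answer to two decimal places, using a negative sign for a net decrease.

-90.32%

A 78% decrease multiplies by 0.22.
Then a 56% decrease: 0.22 × 0.44 = 0.0968.
Overall factor 0.0968, i.e. -90.32%.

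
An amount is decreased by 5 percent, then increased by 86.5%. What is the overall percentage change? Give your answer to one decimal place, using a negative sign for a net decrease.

A 5% decrease multiplies by 0.95.
Then an 86.5% increase: 0.95 × 1.865 = 1.77175.
Overall factor 1.77175, i.e. 77.2%.

77.2%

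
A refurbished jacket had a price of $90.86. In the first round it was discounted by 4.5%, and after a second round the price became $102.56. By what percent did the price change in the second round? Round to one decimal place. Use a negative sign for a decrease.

18.2%

After the first round: $90.86 × 0.955 = $86.7713.
Second-round multiplier: $102.56 ÷ $86.7713 ≈ 1.18196.
That is a change of 18.2%.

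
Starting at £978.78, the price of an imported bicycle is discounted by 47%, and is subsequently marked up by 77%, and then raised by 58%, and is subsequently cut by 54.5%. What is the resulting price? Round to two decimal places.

£660.09

Apply the 47% decrease: £978.78 × 0.53 = £518.7534.
After the 77% increase: £518.7534 × 1.77 = £918.193518.
After the 58% increase: £918.193518 × 1.58 = £1450.74575844.
54.5% decrease: £1450.74575844 × 0.455 = £660.0893200902 ≈ £660.09.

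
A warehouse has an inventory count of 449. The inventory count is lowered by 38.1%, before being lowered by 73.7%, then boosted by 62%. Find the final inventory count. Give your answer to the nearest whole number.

118

Each change multiplies by a factor: 0.619 × 0.263 × 1.62 = 0.26373114.
449 × 0.26373114 = 118.41528186 ≈ 118.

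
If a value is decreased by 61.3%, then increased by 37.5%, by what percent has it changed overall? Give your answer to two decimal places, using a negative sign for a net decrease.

-46.79%

The combined multiplier is 0.387 × 1.375 = 0.532125.
That corresponds to a decrease of 46.79%.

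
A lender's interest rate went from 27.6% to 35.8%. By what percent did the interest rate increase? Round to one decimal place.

29.7%

The change is 35.8 − 27.6 = 8.2 percentage points.
Relative to the original 27.6%, that is 8.2 ÷ 27.6 ≈ 29.7%.
So the interest rate rose by 29.7%.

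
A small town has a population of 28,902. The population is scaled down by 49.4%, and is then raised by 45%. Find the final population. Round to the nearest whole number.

21,205

Apply the 49.4% decrease: 28,902 × 0.506 = 14624.412.
After the 45% increase: 14624.412 × 1.45 = 21205.3974 ≈ 21,205.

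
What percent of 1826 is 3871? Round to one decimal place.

3871 ÷ 1826 ≈ 212.0%.

212.0%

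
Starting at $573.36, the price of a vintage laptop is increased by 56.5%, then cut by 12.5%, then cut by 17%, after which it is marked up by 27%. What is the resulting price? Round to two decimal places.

Apply the 56.5% increase: $573.36 × 1.565 = $897.3084.
12.5% decrease: $897.3084 × 0.875 = $785.14485.
After the 17% decrease: $785.14485 × 0.83 = $651.6702255.
27% increase: $651.6702255 × 1.27 = $827.621186385 ≈ $827.62.

$827.62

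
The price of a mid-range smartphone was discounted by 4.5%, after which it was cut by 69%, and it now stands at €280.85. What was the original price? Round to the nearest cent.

The overall multiplier applied was 0.955 × 0.31 = 0.29605.
So the original price was €280.85 ÷ 0.29605 ≈ €948.66.

€948.66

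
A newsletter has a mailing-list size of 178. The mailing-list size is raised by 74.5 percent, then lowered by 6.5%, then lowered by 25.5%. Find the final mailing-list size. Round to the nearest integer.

216

Apply the 74.5% increase: 178 × 1.745 = 310.61.
After the 6.5% decrease: 310.61 × 0.935 = 290.42035.
Apply the 25.5% decrease: 290.42035 × 0.745 = 216.36316075 ≈ 216.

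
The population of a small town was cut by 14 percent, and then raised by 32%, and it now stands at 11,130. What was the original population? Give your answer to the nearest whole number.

Undoing the 32% increase: 11,130 ÷ 1.32 ≈ 8431.818182.
Undoing the 14% decrease: 8431.818182 ÷ 0.86 ≈ 9,804.

9,804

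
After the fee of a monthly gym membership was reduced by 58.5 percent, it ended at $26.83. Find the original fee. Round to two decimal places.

$64.65

The overall multiplier applied was 0.415.
So the original fee was $26.83 ÷ 0.415 ≈ $64.65.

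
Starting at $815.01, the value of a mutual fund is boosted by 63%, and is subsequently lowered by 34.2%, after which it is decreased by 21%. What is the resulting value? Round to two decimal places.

$690.56

Apply the 63% increase: $815.01 × 1.63 = $1328.4663.
Apply the 34.2% decrease: $1328.4663 × 0.658 = $874.1308254.
21% decrease: $874.1308254 × 0.79 = $690.563352066 ≈ $690.56.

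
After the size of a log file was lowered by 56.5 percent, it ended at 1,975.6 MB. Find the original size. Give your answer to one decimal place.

4,541.6 MB

The overall multiplier applied was 0.435.
So the original size was 1,975.6 ÷ 0.435 ≈ 4,541.6 MB.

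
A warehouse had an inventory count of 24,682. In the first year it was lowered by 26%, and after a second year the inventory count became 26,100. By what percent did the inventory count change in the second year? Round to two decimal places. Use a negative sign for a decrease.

42.90%

After the first year: 24,682 × 0.74 = 18264.68.
Second-year multiplier: 26,100 ÷ 18264.68 ≈ 1.428988.
That is a change of 42.90%.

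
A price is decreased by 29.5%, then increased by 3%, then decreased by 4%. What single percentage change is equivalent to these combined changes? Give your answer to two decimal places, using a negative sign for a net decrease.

-30.29%

A 29.5% decrease multiplies by 0.705.
Then a 3% increase: 0.705 × 1.03 = 0.72615.
Then a 4% decrease: 0.72615 × 0.96 = 0.697104.
Overall factor 0.697104, i.e. -30.29%.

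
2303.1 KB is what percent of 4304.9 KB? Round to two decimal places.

2303.1 KB ÷ 4304.9 KB ≈ 53.50%.

53.50%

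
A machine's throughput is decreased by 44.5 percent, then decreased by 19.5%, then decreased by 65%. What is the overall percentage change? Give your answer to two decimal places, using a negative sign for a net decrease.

A 44.5% decrease multiplies by 0.555.
Then a 19.5% decrease: 0.555 × 0.805 = 0.446775.
Then a 65% decrease: 0.446775 × 0.35 = 0.15637125.
Overall factor 0.15637125, i.e. -84.36%.

-84.36%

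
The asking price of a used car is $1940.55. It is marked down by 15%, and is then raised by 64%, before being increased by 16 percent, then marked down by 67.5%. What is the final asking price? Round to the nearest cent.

Each change multiplies by a factor: 0.85 × 1.64 × 1.16 × 0.325 = 0.525538.
$1940.55 × 0.525538 = $1019.8327659 ≈ $1019.83.

$1019.83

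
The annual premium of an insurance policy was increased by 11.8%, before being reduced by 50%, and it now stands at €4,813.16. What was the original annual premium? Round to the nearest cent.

Undoing the 50% decrease: €4,813.16 ÷ 0.5 = €9626.32.
Undoing the 11.8% increase: €9626.32 ÷ 1.118 ≈ €8,610.30.

€8,610.30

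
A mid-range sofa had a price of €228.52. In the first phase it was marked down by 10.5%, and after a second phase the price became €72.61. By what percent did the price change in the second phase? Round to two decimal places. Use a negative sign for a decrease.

-64.50%

After the first phase: €228.52 × 0.895 = €204.5254.
Second-phase multiplier: €72.61 ÷ €204.5254 ≈ 0.355017.
That is a change of -64.50%.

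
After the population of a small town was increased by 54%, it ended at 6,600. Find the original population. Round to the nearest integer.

The overall multiplier applied was 1.54.
So the original population was 6,600 ÷ 1.54 ≈ 4,286.

4,286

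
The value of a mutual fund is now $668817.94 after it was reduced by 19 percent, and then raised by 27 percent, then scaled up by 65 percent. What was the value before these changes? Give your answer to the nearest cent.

$394035.39

Undoing the 65% increase: $668817.94 ÷ 1.65 ≈ $405344.206061.
Undoing the 27% increase: $405344.206061 ÷ 1.27 ≈ $319168.66619.
Undoing the 19% decrease: $319168.66619 ÷ 0.81 ≈ $394035.39.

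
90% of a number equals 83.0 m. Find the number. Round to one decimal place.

83.0 m ÷ 0.9 ≈ 92.2 m.

92.2 m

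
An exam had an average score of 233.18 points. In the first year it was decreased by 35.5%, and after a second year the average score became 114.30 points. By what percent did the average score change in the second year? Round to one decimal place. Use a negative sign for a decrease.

-24.0%

After the first year: 233.18 × 0.645 = 150.4011.
Second-year multiplier: 114.30 ÷ 150.4011 ≈ 0.75997.
That is a change of -24.0%.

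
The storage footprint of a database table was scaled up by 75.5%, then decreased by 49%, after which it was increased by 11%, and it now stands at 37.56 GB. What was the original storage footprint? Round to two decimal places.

Undoing the 11% increase: 37.56 ÷ 1.11 ≈ 33.837838.
Undoing the 49% decrease: 33.837838 ÷ 0.51 ≈ 66.348702.
Undoing the 75.5% increase: 66.348702 ÷ 1.755 ≈ 37.81 GB.

37.81 GB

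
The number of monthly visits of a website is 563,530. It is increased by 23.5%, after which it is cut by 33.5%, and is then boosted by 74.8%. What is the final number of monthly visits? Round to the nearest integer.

808,997

23.5% increase: 563,530 × 1.235 = 695959.55.
Apply the 33.5% decrease: 695959.55 × 0.665 = 462813.10075.
74.8% increase: 462813.10075 × 1.748 = 808997.300111 ≈ 808,997.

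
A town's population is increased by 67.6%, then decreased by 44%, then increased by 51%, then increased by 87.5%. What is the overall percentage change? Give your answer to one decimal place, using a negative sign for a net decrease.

A 67.6% increase multiplies by 1.676.
Then a 44% decrease: 1.676 × 0.56 = 0.93856.
Then a 51% increase: 0.93856 × 1.51 = 1.4172256.
Then an 87.5% increase: 1.4172256 × 1.875 = 2.657298.
Overall factor 2.657298, i.e. 165.7%.

165.7%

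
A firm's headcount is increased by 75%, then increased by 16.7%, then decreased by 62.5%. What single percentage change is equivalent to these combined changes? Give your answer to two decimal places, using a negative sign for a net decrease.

The combined multiplier is 1.75 × 1.167 × 0.375 = 0.76584375.
That corresponds to a decrease of 23.42%.

-23.42%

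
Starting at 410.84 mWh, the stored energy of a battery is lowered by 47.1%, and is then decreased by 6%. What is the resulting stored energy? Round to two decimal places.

After the 47.1% decrease: 410.84 × 0.529 = 217.33436.
6% decrease: 217.33436 × 0.94 = 204.2942984 ≈ 204.29.

204.29 mWh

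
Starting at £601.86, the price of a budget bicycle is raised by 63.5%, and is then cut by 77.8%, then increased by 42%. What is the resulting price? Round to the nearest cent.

£310.21

Apply the 63.5% increase: £601.86 × 1.635 = £984.0411.
77.8% decrease: £984.0411 × 0.222 = £218.4571242.
After the 42% increase: £218.4571242 × 1.42 = £310.209116364 ≈ £310.21.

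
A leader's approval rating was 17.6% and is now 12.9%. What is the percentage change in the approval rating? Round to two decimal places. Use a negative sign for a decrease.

The change is 12.9 − 17.6 = -4.7 percentage points.
Relative to the original 17.6%, that is -4.7 ÷ 17.6 ≈ -26.70%.

-26.70%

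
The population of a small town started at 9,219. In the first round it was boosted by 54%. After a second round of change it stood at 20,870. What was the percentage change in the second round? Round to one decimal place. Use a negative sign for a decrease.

After the first round: 9,219 × 1.54 = 14197.26.
Second-round multiplier: 20,870 ÷ 14197.26 ≈ 1.47.
That is a change of 47.0%.

47.0%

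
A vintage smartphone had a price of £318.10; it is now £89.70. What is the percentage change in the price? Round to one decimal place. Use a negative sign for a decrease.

-71.8%

Change: £89.70 − £318.10 = -£228.40.
Relative to the original: -£228.40 ÷ £318.10 ≈ -71.8%.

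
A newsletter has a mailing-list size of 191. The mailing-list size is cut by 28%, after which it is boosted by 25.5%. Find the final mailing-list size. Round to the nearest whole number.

173

28% decrease: 191 × 0.72 = 137.52.
After the 25.5% increase: 137.52 × 1.255 = 172.5876 ≈ 173.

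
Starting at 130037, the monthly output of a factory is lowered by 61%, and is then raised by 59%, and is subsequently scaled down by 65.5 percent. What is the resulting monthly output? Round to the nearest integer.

27819

Each change multiplies by a factor: 0.39 × 1.59 × 0.345 = 0.2139345.
130037 × 0.2139345 = 27819.4005765 ≈ 27819.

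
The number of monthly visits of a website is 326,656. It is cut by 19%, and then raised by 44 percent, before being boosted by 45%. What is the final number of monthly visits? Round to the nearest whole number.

552,467

Each change multiplies by a factor: 0.81 × 1.44 × 1.45 = 1.69128.
326,656 × 1.69128 = 552466.75968 ≈ 552,467.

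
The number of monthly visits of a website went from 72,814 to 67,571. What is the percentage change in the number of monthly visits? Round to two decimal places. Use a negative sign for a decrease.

Change: 67,571 − 72,814 = -5,243.
Relative to the original: -5,243 ÷ 72,814 ≈ -7.20%.

-7.20%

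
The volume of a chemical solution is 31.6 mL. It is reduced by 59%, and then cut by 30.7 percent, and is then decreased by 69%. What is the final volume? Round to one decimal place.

2.8 mL

59% decrease: 31.6 × 0.41 = 12.956.
30.7% decrease: 12.956 × 0.693 = 8.978508.
Apply the 69% decrease: 8.978508 × 0.31 = 2.78333748 ≈ 2.8.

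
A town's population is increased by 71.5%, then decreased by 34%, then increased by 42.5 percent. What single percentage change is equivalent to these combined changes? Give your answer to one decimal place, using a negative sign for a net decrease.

61.3%

The combined multiplier is 1.715 × 0.66 × 1.425 = 1.6129575.
That corresponds to an increase of 61.3%.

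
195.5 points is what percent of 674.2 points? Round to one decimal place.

29.0%

195.5 points ÷ 674.2 points ≈ 29.0%.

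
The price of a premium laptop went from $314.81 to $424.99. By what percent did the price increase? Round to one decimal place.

35.0%

Change: $424.99 − $314.81 = $110.18.
Relative to the original: $110.18 ÷ $314.81 ≈ 35.0%.
So the price increased by 35.0%.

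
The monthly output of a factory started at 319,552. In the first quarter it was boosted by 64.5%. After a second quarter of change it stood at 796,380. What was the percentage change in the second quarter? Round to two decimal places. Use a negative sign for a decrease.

After the first quarter: 319,552 × 1.645 = 525663.04.
Second-quarter multiplier: 796,380 ÷ 525663.04 ≈ 1.515001.
That is a change of 51.50%.

51.50%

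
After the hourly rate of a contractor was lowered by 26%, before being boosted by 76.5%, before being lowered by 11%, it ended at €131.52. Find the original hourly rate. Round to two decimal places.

Undoing the 11% decrease: €131.52 ÷ 0.89 ≈ €147.775281.
Undoing the 76.5% increase: €147.775281 ÷ 1.765 ≈ €83.725372.
Undoing the 26% decrease: €83.725372 ÷ 0.74 ≈ €113.14.

€113.14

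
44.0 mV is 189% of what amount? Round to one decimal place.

23.3 mV

44.0 mV ÷ 1.89 ≈ 23.3 mV.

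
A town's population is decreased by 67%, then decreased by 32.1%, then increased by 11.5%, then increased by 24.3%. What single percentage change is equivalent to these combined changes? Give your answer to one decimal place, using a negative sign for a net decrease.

A 67% decrease multiplies by 0.33.
Then a 32.1% decrease: 0.33 × 0.679 = 0.22407.
Then an 11.5% increase: 0.22407 × 1.115 = 0.24983805.
Then a 24.3% increase: 0.24983805 × 1.243 = 0.31054869615.
Overall factor 0.31054869615, i.e. -68.9%.

-68.9%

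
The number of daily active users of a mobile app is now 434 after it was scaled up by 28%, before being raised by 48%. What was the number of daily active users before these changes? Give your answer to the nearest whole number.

229

Undoing the 48% increase: 434 ÷ 1.48 ≈ 293.243243.
Undoing the 28% increase: 293.243243 ÷ 1.28 ≈ 229.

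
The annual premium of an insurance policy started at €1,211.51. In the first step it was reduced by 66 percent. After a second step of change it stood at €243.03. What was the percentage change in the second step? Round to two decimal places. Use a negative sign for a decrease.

-41.00%

After the first step: €1,211.51 × 0.34 = €411.9134.
Second-step multiplier: €243.03 ÷ €411.9134 ≈ 0.590003.
That is a change of -41.00%.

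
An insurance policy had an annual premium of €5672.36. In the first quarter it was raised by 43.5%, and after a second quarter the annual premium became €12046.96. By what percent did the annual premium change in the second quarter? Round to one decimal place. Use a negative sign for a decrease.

After the first quarter: €5672.36 × 1.435 = €8139.8366.
Second-quarter multiplier: €12046.96 ÷ €8139.8366 ≈ 1.48.
That is a change of 48.0%.

48.0%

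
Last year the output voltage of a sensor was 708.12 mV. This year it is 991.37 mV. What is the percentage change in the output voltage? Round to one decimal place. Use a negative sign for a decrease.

40.0%

Change: 991.37 − 708.12 = 283.25.
Relative to the original: 283.25 ÷ 708.12 ≈ 40.0%.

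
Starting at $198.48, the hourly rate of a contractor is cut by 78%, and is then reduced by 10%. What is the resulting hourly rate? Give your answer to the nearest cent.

$39.30

Each change multiplies by a factor: 0.22 × 0.9 = 0.198.
$198.48 × 0.198 = $39.29904 ≈ $39.30.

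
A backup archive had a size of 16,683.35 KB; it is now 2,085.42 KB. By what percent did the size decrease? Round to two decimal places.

Change: 2,085.42 − 16,683.35 = -14,597.93.
Relative to the original: -14,597.93 ÷ 16,683.35 ≈ -87.50%.
So the size decreased by 87.50%.

87.50%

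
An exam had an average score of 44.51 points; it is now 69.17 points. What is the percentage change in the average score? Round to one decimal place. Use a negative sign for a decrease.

Change: 69.17 − 44.51 = 24.66.
Relative to the original: 24.66 ÷ 44.51 ≈ 55.4%.

55.4%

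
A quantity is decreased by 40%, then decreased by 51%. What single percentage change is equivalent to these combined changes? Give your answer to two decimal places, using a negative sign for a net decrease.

-70.60%

The combined multiplier is 0.6 × 0.49 = 0.294.
That corresponds to a decrease of 70.60%.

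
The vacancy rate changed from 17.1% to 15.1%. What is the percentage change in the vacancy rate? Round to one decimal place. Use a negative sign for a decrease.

-11.7%

The change is 15.1 − 17.1 = -2.0 percentage points.
Relative to the original 17.1%, that is -2.0 ÷ 17.1 ≈ -11.7%.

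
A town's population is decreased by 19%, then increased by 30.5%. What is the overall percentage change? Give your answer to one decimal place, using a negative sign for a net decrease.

The combined multiplier is 0.81 × 1.305 = 1.05705.
That corresponds to an increase of 5.7%.

5.7%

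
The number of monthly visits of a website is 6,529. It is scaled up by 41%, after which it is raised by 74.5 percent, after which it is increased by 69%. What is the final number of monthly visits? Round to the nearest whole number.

27,149

41% increase: 6,529 × 1.41 = 9205.89.
After the 74.5% increase: 9205.89 × 1.745 = 16064.27805.
69% increase: 16064.27805 × 1.69 = 27148.6299045 ≈ 27,149.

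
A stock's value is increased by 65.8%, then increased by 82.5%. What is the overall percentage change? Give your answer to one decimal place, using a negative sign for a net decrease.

The combined multiplier is 1.658 × 1.825 = 3.02585.
That corresponds to an increase of 202.6%.

202.6%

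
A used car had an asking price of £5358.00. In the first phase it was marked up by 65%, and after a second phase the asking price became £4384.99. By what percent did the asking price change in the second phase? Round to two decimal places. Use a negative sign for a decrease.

After the first phase: £5358.00 × 1.65 = £8840.7.
Second-phase multiplier: £4384.99 ÷ £8840.7 ≈ 0.496.
That is a change of -50.40%.

-50.40%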